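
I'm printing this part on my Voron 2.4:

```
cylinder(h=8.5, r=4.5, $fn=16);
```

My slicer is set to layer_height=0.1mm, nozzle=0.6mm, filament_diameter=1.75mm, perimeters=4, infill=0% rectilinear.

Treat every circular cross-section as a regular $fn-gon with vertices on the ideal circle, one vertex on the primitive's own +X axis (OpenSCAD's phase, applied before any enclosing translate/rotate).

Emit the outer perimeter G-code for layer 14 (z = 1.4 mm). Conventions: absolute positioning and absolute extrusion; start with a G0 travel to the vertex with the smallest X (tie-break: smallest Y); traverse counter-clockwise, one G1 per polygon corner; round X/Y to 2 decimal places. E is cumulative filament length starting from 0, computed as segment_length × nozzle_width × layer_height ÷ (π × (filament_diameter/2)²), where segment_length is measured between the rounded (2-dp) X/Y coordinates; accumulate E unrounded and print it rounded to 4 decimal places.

At z = 1.4 mm: the cylinder: section is a regular 16-gon, circumradius r=4.5. The outline is a single polygon with 16 vertices. Extrusion per mm of travel: 0.6 × 0.1 / (π × 0.875²) = 0.024945. Accumulating E over each segment gives final E = 0.7008.

G0 X-4.50 Y0.00 Z1.40
G1 X-4.16 Y-1.72 E0.0437
G1 X-3.18 Y-3.18 E0.0876
G1 X-1.72 Y-4.16 E0.1315
G1 X0.00 Y-4.50 E0.1752
G1 X1.72 Y-4.16 E0.2189
G1 X3.18 Y-3.18 E0.2628
G1 X4.16 Y-1.72 E0.3067
G1 X4.50 Y0.00 E0.3504
G1 X4.16 Y1.72 E0.3941
G1 X3.18 Y3.18 E0.4380
G1 X1.72 Y4.16 E0.4819
G1 X0.00 Y4.50 E0.5256
G1 X-1.72 Y4.16 E0.5693
G1 X-3.18 Y3.18 E0.6132
G1 X-4.16 Y1.72 E0.6571
G1 X-4.50 Y0.00 E0.7008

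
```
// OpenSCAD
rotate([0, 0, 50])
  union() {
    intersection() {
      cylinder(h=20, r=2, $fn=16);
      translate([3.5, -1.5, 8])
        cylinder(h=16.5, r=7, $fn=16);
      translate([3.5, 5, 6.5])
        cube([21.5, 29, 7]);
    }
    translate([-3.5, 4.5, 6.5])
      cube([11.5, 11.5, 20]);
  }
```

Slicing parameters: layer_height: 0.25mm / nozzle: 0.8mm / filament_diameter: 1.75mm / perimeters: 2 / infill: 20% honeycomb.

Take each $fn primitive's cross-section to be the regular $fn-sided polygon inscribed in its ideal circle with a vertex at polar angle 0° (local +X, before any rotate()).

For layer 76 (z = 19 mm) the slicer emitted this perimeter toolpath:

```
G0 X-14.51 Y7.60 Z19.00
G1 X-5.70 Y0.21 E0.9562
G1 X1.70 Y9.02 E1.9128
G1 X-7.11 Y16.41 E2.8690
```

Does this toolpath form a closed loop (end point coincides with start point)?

Start point (G0): (-14.51, 7.60). End point (last G1): the path does not return to the start — open.

no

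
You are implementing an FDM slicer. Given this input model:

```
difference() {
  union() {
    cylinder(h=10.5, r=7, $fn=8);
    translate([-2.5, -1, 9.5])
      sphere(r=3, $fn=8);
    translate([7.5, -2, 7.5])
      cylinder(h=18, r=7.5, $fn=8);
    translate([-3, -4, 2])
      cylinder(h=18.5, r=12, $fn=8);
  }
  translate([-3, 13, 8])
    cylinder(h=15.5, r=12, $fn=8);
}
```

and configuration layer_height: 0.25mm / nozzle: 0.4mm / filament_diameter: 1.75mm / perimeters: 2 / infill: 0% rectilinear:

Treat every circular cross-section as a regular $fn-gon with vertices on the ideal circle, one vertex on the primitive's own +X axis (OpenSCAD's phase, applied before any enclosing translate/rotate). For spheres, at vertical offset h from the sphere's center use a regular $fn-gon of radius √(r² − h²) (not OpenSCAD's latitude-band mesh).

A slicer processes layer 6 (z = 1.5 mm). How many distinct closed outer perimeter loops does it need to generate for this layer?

At z = 1.5 mm: the r=7 cylinder contributes a regular 8-gon of circumradius 7; the sphere at (-2.5, -1) is absent (|z−center|=8.000 > r=3); the cylinder at (7.5, -2) is not intersected at this z (z outside [7.5, 25.5]); the cylinder at (-3, -4) is absent (z outside [2, 20.5]); Taking the union: only the r=7 cylinder is present, so the union is just that shape — 1 connected region; the cylinder at (-3, 13) is absent (z outside [8, 23.5]); Subtracting the remaining from the first: none of the subtracted shapes is present at this height, so the result so far is unchanged — 1 connected region. The result has 1 disconnected region.

1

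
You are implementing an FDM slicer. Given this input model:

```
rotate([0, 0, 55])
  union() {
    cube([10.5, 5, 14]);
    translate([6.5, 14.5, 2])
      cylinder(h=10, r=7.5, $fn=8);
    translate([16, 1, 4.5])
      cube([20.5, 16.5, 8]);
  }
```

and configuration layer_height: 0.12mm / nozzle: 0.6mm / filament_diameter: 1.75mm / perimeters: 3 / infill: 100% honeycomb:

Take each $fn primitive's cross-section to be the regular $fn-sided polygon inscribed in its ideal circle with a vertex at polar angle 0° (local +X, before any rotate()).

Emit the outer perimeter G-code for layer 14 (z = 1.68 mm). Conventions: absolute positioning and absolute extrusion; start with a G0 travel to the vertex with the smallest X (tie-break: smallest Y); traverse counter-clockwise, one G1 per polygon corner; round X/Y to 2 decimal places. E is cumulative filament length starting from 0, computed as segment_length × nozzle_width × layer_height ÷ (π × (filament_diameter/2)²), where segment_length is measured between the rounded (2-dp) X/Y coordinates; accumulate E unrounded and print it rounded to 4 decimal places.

At z = 1.68 mm: the 10.5×5 cube contributes its full rectangle; the cylinder at (6.5, 14.5) is absent (z outside [2, 12]); the cube at (16, 1) is not intersected at this z (z outside [4.5, 12.5]); Taking the union: only the 10.5×5 cube is present, so the union is just that shape — 1 connected region; (rotated 55° about Z; rotation is an isometry so areas/perimeters/island counts are preserved). The outline is a single polygon with 4 vertices. Extrusion per mm of travel: 0.6 × 0.12 / (π × 0.875²) = 0.029934. Accumulating E over each segment gives final E = 0.9280.

G0 X-4.10 Y2.87 Z1.68
G1 X0.00 Y0.00 E0.1498
G1 X6.02 Y8.60 E0.4640
G1 X1.93 Y11.47 E0.6136
G1 X-4.10 Y2.87 E0.9280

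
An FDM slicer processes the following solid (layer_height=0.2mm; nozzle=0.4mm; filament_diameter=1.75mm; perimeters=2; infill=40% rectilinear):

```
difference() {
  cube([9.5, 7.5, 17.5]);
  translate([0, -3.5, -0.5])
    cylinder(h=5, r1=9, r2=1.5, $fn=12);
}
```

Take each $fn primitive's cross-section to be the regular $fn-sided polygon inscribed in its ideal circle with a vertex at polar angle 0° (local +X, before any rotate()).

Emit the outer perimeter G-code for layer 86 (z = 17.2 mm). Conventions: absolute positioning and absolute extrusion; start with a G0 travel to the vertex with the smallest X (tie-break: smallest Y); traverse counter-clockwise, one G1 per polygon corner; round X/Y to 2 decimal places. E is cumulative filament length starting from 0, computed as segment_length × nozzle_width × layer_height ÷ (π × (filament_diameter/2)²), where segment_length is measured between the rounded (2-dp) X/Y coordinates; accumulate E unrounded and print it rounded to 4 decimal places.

G0 X0.00 Y0.00 Z17.20
G1 X9.50 Y0.00 E0.3160
G1 X9.50 Y7.50 E0.5654
G1 X0.00 Y7.50 E0.8814
G1 X0.00 Y0.00 E1.1308

At z = 17.2 mm: the cube is present — its section is the full 9.5×7.5 rectangle; the cone at (0, -3.5) is absent (z outside [-0.5, 4.5]); Subtracting the remaining from the first: none of the subtracted shapes is present at this height, so the 9.5×7.5 cube is unchanged — 1 connected region. The outline is a single polygon with 4 vertices. Extrusion per mm of travel: 0.4 × 0.2 / (π × 0.875²) = 0.033260. Accumulating E over each segment gives final E = 1.1308.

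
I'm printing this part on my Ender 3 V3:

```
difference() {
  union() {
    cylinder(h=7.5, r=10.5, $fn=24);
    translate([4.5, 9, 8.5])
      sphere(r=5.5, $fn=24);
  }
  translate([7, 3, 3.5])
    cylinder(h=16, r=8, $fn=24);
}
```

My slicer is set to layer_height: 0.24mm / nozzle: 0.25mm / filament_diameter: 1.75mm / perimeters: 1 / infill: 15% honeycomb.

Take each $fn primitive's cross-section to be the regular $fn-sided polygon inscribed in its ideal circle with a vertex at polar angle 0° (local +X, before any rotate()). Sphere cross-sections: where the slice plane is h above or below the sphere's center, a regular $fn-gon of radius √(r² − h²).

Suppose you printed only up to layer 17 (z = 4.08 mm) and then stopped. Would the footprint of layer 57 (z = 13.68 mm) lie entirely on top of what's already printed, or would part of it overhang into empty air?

entirely on top

Compare the two slices. At z = 4.08: the cylinder: section is a regular 24-gon, circumradius r=10.5 (area = (24/2)·10.500²·sin(360°/24) = 342.42 mm²); the r=5.5 sphere at (4.5, 9) contributes a regular 24-gon of circumradius √(5.5²−4.42²) = 3.273 (area = (24/2)·3.273²·sin(360°/24) = 33.27 mm²); Combining (union): the regions partially overlap — summed areas 375.69 mm² minus the doubly-counted overlap 17.98 mm² gives 357.71 mm² — area = 357.71 mm²; the r=8 cylinder at (7, 3) gives a regular 24-gon of circumradius 8 (constant along its height) (area = (24/2)·8.000²·sin(360°/24) = 198.77 mm²); Taking the first minus the rest: starting from that combined region (357.71 mm²), the r=8 cylinder at (7, 3) partially overlaps it — only the 134.60 mm² overlap (of its 198.77 mm²) is removed, clipping the outline — area = 223.11 mm². At z = 13.68: the cylinder is absent (z outside [0, 7.5]); the r=5.5 sphere at (4.5, 9) contributes a regular 24-gon of circumradius √(5.5²−5.18²) = 1.849 (area = (24/2)·1.849²·sin(360°/24) = 10.61 mm²); Taking the union: only the r=5.5 sphere at (4.5, 9) is present, so the union is just that shape — area = 10.61 mm²; the r=8 cylinder at (7, 3) gives a regular 24-gon of circumradius 8 (constant along its height) (area = (24/2)·8.000²·sin(360°/24) = 198.77 mm²); Subtracting the remaining from the first: starting from that combined region (10.61 mm²), the r=8 cylinder at (7, 3) partially overlaps it — only the 9.97 mm² overlap (of its 198.77 mm²) is removed, clipping the outline — area = 0.65 mm². Checking containment: the cross-section at z = 13.68 is a subset of the cross-section at z = 4.08.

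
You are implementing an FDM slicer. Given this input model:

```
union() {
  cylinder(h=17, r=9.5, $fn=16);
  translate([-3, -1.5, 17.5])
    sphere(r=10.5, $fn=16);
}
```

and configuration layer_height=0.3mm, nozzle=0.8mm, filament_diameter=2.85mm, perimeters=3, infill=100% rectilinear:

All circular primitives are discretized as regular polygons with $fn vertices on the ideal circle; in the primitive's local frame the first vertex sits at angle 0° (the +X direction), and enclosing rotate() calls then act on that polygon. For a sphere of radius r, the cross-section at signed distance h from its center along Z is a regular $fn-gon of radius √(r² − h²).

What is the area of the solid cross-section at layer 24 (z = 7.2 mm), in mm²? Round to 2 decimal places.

At z = 7.2 mm: the r=9.5 cylinder gives a regular 16-gon of circumradius 9.5 (constant along its height) (area = (16/2)·9.500²·sin(360°/16) = 276.30 mm²); the r=10.5 sphere at (-3, -1.5) slices to a regular 16-gon of circumradius 2.040 (√(r²−h²) with h=10.3 from center) (area = (16/2)·2.040²·sin(360°/16) = 12.74 mm²); Taking the union: the r=10.5 sphere at (-3, -1.5) lies entirely inside the r=9.5 cylinder, so the union is just the r=9.5 cylinder — area = 276.30 mm². Overall, the cross-section is a single solid region. Net area = 276.30 mm².

276.30 mm²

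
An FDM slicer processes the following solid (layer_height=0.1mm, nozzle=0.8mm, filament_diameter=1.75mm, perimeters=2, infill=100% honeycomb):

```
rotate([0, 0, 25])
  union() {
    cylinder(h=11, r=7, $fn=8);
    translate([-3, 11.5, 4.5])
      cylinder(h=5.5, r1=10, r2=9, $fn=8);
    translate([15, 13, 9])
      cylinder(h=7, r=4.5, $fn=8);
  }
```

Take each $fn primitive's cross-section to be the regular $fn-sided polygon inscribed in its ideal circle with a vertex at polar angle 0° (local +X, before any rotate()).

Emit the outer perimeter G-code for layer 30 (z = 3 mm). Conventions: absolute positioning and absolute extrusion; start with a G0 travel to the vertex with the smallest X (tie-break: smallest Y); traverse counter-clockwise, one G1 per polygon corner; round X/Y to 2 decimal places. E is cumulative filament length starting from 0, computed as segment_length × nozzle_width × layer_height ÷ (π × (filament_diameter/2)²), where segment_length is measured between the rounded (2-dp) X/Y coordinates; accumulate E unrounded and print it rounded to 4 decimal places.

G0 X-6.58 Y2.39 Z3.00
G1 X-6.34 Y-2.96 E0.1781
G1 X-2.39 Y-6.58 E0.3563
G1 X2.96 Y-6.34 E0.5344
G1 X6.58 Y-2.39 E0.7126
G1 X6.34 Y2.96 E0.8908
G1 X2.39 Y6.58 E1.0690
G1 X-2.96 Y6.34 E1.2471
G1 X-6.58 Y2.39 E1.4253

At z = 3 mm: the r=7 cylinder gives a regular 8-gon of circumradius 7 (constant along its height); the cone at (-3, 11.5) does not reach this height (z outside [4.5, 10]); the cylinder at (15, 13) is not intersected at this z (z outside [9, 16]); Taking the union: only the r=7 cylinder is present, so the union is just that shape — 1 connected region; (whole slice rotated 25° about Z — lengths, areas and connectivity unchanged). The outline is a single polygon with 8 vertices. Extrusion per mm of travel: 0.8 × 0.1 / (π × 0.875²) = 0.033260. Accumulating E over each segment gives final E = 1.4253.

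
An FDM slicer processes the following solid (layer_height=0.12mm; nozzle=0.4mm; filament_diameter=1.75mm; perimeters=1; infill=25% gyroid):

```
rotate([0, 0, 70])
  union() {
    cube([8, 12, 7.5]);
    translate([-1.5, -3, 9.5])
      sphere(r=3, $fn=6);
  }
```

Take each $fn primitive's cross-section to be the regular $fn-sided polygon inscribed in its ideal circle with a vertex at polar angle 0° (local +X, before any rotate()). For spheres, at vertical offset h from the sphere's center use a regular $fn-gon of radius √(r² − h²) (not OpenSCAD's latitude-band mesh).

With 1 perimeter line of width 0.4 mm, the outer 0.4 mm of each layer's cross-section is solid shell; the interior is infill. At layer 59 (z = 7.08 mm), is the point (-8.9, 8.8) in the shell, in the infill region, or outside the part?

infill

At z = 7.08 mm: the 8×12 cube contributes its full rectangle; the r=3 sphere at (-1.5, -3) slices to a regular 6-gon of circumradius 1.773 (√(r²−h²) with h=2.42 from center); Combining (union): the 2 present regions are separate (no shared area or edge), so areas and boundary lengths simply add and each stays a separate island — 2 connected regions; (whole slice rotated 70° about Z — lengths, areas and connectivity unchanged). Overall, the cross-section has 2 separate islands. Undo the 70° rotation: the query point maps to (5.225, 11.373) in the un-rotated model frame. The nearest boundary edge runs (0.00, 12.00)→(8.00, 12.00); distance from the point to it = 0.63 mm. (Shell/infill is judged within the island containing the point — the largest one.) The point is inside the cross-section and 0.63 mm from the nearest boundary — more than the 0.4 mm shell width (1 × 0.4), so it's in the infill interior.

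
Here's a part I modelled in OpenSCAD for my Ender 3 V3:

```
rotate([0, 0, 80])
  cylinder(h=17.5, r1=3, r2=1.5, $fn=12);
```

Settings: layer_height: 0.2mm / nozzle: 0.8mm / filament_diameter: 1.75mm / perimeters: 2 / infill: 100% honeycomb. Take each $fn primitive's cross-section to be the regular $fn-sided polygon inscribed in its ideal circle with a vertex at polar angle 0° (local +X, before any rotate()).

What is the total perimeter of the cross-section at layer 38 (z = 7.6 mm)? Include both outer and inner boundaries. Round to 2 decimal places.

At z = 7.6 mm: the cone (r1=3→r2=1.5) has section circumradius 2.349 here — a regular 12-gon (perimeter = 2·12·2.349·sin(180°/12) = 14.59 mm); (whole slice rotated 80° about Z — lengths, areas and connectivity unchanged). Overall, the cross-section is a single solid region. Total boundary length (outer) = 14.59 mm.

14.59 mm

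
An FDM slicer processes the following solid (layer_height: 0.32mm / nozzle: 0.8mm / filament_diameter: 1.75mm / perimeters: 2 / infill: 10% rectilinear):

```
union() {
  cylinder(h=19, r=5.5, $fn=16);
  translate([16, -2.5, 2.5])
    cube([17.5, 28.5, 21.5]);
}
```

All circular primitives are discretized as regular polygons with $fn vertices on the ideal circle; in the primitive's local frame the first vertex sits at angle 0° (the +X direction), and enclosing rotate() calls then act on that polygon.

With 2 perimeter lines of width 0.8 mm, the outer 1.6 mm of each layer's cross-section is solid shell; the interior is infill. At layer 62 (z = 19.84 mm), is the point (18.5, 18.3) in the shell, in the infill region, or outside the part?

At z = 19.84 mm: the cylinder is not intersected at this z (z outside [0, 19]); the 17.5×28.5 cube at (16, -2.5) contributes its full rectangle; Merging all regions: only the 17.5×28.5 cube at (16, -2.5) is present, so the union is just that shape — 1 connected region. Overall, the cross-section is a single solid region. The nearest boundary edge runs (16.00, 26.00)→(16.00, -2.50); distance from the point to it = 2.50 mm. The point is inside the cross-section and 2.50 mm from the nearest boundary — more than the 1.6 mm shell width (2 × 0.8), so it's in the infill interior.

infill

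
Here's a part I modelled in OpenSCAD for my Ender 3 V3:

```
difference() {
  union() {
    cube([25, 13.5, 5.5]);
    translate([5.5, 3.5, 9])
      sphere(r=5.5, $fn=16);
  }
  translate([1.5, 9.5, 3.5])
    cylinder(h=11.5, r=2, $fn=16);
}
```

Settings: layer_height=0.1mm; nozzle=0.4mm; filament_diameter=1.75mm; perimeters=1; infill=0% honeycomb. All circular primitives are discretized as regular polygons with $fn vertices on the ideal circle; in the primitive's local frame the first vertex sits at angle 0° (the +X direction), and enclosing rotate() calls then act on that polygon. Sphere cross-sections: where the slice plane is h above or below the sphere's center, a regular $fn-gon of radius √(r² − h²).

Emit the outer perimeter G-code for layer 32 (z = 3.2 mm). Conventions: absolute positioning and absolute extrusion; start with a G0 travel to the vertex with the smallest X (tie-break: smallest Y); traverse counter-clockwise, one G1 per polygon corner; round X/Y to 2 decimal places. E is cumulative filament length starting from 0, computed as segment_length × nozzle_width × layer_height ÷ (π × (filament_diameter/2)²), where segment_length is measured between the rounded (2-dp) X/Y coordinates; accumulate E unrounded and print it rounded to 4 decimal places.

At z = 3.2 mm: the 25×13.5 cube contributes its full rectangle; the sphere at (5.5, 3.5) does not reach this height (|z−center|=5.800 > r=5.5); Taking the union: only the 25×13.5 cube is present, so the union is just that shape — 1 connected region; the cylinder at (1.5, 9.5) is absent (z outside [3.5, 15]); Subtracting the remaining from the first: none of the subtracted shapes is present at this height, so the result so far is unchanged — 1 connected region. The outline is a single polygon with 4 vertices. Extrusion per mm of travel: 0.4 × 0.1 / (π × 0.875²) = 0.016630. Accumulating E over each segment gives final E = 1.2805.

G0 X0.00 Y0.00 Z3.20
G1 X25.00 Y0.00 E0.4158
G1 X25.00 Y13.50 E0.6403
G1 X0.00 Y13.50 E1.0560
G1 X0.00 Y0.00 E1.2805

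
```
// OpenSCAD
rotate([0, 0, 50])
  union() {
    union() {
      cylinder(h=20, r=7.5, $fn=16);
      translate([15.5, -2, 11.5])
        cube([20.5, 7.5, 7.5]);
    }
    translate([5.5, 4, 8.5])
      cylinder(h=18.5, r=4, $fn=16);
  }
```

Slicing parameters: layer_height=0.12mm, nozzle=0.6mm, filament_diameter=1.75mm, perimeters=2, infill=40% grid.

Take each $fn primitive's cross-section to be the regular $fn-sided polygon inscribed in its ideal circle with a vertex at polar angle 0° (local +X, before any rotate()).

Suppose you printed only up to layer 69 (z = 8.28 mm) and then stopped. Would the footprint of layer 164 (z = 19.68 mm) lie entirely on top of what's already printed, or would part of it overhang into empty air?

part overhangs

Compare the two slices. At z = 8.28: the cylinder: section is a regular 16-gon, circumradius r=7.5 (area = (16/2)·7.500²·sin(360°/16) = 172.21 mm²); the cube at (15.5, -2) is not intersected at this z (z outside [11.5, 19]); Combining (union): only the r=7.5 cylinder is present, so the union is just that shape — area = 172.21 mm²; the cylinder at (5.5, 4) is absent (z outside [8.5, 27]); Merging all regions: only the result so far is present, so the union is just that shape — area = 172.21 mm²; (whole slice rotated 50° about Z — lengths, areas and connectivity unchanged). At z = 19.68: the cylinder: section is a regular 16-gon, circumradius r=7.5 (area = (16/2)·7.500²·sin(360°/16) = 172.21 mm²); the cube at (15.5, -2) is not intersected at this z (z outside [11.5, 19]); Merging all regions: only the r=7.5 cylinder is present, so the union is just that shape — area = 172.21 mm²; the r=4 cylinder at (5.5, 4) gives a regular 16-gon of circumradius 4 (constant along its height) (area = (16/2)·4.000²·sin(360°/16) = 48.98 mm²); Combining (union): the regions partially overlap — summed areas 221.19 mm² minus the doubly-counted overlap 26.35 mm² gives 194.84 mm² — area = 194.84 mm²; (whole slice rotated 50° about Z — lengths, areas and connectivity unchanged). Checking containment: at z = 19.68 the cross-section extends beyond the z = 8.28 cross-section by about 22.63 mm².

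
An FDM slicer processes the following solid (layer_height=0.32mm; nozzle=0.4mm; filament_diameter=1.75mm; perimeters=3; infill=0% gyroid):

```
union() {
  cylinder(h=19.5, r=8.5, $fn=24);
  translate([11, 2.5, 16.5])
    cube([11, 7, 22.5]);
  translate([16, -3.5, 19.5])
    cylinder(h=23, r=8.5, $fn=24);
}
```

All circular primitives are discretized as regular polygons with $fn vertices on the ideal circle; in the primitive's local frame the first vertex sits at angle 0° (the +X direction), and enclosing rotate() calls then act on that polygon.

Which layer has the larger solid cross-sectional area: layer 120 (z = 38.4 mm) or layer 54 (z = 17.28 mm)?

layer 54 (z = 17.28 mm)

Layer 120 (z = 38.4): the cylinder does not reach this height (z outside [0, 19.5]); the cube at (11, 2.5) (footprint 11×7) is included at this height (area 77.00 mm²); the r=8.5 cylinder at (16, -3.5) contributes a regular 24-gon of circumradius 8.5 (area = (24/2)·8.500²·sin(360°/24) = 224.40 mm²); Merging all regions: the regions partially overlap — summed areas 301.40 mm² minus the doubly-counted overlap 19.70 mm² gives 281.70 mm² — area = 281.70 mm². So its area = 281.70 mm². Layer 54 (z = 17.28): the cylinder: section is a regular 24-gon, circumradius r=8.5 (area = (24/2)·8.500²·sin(360°/24) = 224.40 mm²); the cube at (11, 2.5) is present — its section is the full 11×7 rectangle (area 77.00 mm²); the cylinder at (16, -3.5) is not intersected at this z (z outside [19.5, 42.5]); Combining (union): the 2 present regions are separate (no shared area or edge), so areas and boundary lengths simply add and each stays a separate island — area = 301.40 mm². So its area = 301.40 mm². Layer 54 is larger (301.40 vs 281.70 mm²).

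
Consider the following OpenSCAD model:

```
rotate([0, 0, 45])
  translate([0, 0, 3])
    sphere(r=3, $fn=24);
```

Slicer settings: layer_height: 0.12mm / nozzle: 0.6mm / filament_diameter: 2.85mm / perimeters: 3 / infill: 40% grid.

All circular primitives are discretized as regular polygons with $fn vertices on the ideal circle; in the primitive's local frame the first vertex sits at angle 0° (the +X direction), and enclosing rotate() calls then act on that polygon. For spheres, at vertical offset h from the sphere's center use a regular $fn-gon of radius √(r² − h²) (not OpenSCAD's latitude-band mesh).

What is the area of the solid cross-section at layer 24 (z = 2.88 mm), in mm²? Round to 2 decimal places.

27.91 mm²

At z = 2.88 mm: the sphere: section is a regular 24-gon, circumradius = √(r²−h²) = √(3²−0.12²) = 2.998 (area = (24/2)·2.998²·sin(360°/24) = 27.91 mm²); (whole slice rotated 45° about Z — lengths, areas and connectivity unchanged). Overall, the cross-section is a single solid region. Net area = 27.91 mm².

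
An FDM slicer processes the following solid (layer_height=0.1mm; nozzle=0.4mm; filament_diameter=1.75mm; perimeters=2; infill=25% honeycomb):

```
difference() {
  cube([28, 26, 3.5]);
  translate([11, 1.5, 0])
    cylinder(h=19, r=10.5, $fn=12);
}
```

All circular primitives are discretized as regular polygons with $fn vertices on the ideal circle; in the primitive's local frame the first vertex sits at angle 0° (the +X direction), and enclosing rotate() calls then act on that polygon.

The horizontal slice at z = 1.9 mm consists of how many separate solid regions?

1

At z = 1.9 mm: the 28×26 cube contributes its full rectangle; the cylinder at (11, 1.5): section is a regular 12-gon, circumradius r=10.5; Subtracting the remaining from the first: starting from the 28×26 cube, the r=10.5 cylinder at (11, 1.5) partially overlaps it — only the 196.27 mm² overlap (of its 330.75 mm²) is removed, clipping the outline — 1 connected region. The result has 1 disconnected region.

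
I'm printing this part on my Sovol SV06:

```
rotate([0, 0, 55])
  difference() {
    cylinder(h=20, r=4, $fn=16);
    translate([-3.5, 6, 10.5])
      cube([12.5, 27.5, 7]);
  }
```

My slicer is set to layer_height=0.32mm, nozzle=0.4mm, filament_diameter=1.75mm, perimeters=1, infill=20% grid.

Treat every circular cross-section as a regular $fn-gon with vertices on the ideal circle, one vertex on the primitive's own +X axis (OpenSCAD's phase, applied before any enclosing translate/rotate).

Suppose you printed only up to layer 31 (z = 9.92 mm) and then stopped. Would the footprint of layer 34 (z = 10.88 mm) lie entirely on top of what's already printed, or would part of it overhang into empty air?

entirely on top

Compare the two slices. At z = 9.92: the cylinder: section is a regular 16-gon, circumradius r=4 (area = (16/2)·4.000²·sin(360°/16) = 48.98 mm²); the cube at (-3.5, 6) is absent (z outside [10.5, 17.5]); After the difference (first − rest): none of the subtracted shapes is present at this height, so the r=4 cylinder is unchanged — area = 48.98 mm²; (whole slice rotated 55° about Z — lengths, areas and connectivity unchanged). At z = 10.88: the r=4 cylinder contributes a regular 16-gon of circumradius 4 (area = (16/2)·4.000²·sin(360°/16) = 48.98 mm²); the 12.5×27.5 cube at (-3.5, 6) contributes its full rectangle (area 343.75 mm²); After the difference (first − rest): starting from the r=4 cylinder (48.98 mm²), the 12.5×27.5 cube at (-3.5, 6) misses the remaining region (no effect) — area = 48.98 mm²; (whole slice rotated 55° about Z — lengths, areas and connectivity unchanged). Checking containment: the cross-section at z = 10.88 is a subset of the cross-section at z = 9.92.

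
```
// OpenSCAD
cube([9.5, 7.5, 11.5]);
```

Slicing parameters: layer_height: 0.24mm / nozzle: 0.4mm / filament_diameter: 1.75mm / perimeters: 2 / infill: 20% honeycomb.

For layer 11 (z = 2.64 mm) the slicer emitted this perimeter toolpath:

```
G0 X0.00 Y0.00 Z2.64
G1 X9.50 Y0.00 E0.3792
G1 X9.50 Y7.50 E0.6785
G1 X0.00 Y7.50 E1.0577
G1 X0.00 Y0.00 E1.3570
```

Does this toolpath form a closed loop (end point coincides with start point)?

Start point (G0): (0.00, 0.00). End point (last G1): the path returns to the start — closed.

yes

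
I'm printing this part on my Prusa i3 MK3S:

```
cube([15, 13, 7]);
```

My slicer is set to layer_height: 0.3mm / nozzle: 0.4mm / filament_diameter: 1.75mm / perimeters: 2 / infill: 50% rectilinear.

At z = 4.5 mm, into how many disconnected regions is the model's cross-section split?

1

At z = 4.5 mm: the cube (footprint 15×13) is included at this height. The result has 1 disconnected region.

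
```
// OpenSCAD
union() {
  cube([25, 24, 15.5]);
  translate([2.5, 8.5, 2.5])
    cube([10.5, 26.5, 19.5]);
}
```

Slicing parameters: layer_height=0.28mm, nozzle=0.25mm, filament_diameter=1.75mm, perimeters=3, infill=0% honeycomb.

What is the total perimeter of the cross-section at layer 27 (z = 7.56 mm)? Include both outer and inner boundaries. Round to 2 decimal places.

At z = 7.56 mm: the cube (footprint 25×24) is included at this height (perimeter 98.00 mm); the cube at (2.5, 8.5) (footprint 10.5×26.5) is included at this height (perimeter 74.00 mm); Taking the union: the regions partially overlap (shared area 162.75 mm²), so the edge portions inside another operand are dropped and the merged outline is re-measured after clipping — boundary = 120.00 mm. Overall, the cross-section is a single solid region. Total boundary length (outer) = 120.00 mm.

120.00 mm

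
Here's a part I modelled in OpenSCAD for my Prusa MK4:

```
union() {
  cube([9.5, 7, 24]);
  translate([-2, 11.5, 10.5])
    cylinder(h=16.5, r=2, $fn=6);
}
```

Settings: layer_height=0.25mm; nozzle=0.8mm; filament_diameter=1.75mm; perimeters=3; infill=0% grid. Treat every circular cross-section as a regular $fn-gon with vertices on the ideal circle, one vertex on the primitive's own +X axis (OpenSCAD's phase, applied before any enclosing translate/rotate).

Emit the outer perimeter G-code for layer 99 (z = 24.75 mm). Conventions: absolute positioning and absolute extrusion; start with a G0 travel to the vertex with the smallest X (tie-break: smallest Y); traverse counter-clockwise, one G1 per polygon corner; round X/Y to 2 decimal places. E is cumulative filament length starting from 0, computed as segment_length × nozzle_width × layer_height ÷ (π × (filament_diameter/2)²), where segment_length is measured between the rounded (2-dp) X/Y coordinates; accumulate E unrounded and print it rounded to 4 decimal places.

G0 X-4.00 Y11.50 Z24.75
G1 X-3.00 Y9.77 E0.1662
G1 X-1.00 Y9.77 E0.3325
G1 X0.00 Y11.50 E0.4986
G1 X-1.00 Y13.23 E0.6648
G1 X-3.00 Y13.23 E0.8311
G1 X-4.00 Y11.50 E0.9972

At z = 24.75 mm: the cube is absent (z outside [0, 24]); the r=2 cylinder at (-2, 11.5) contributes a regular 6-gon of circumradius 2; Combining (union): only the r=2 cylinder at (-2, 11.5) is present, so the union is just that shape — 1 connected region. The outline is a single polygon with 6 vertices. Extrusion per mm of travel: 0.8 × 0.25 / (π × 0.875²) = 0.083150. Accumulating E over each segment gives final E = 0.9972.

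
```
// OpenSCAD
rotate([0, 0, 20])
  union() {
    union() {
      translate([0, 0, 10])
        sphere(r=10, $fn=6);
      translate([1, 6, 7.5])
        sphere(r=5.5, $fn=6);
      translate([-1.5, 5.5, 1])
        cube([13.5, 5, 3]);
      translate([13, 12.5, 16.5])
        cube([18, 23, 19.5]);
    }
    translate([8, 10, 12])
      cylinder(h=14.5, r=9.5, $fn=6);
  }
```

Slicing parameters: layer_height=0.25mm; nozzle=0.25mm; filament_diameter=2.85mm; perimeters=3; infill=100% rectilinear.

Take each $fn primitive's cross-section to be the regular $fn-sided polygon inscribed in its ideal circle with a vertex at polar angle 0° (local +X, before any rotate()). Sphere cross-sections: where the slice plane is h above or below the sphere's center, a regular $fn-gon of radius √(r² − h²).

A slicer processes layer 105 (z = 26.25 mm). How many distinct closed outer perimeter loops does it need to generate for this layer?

1

At z = 26.25 mm: the sphere is not intersected at this z (|z−center|=16.250 > r=10); the sphere at (1, 6) is not intersected at this z (|z−center|=18.750 > r=5.5); the cube at (-1.5, 5.5) is absent (z outside [1, 4]); the 18×23 cube at (13, 12.5) contributes its full rectangle; Combining (union): only the 18×23 cube at (13, 12.5) is present, so the union is just that shape — 1 connected region; the r=9.5 cylinder at (8, 10) contributes a regular 6-gon of circumradius 9.5; Merging all regions: the regions partially overlap (shared area 8.09 mm²), so overlapping operands fuse into one piece — 1 connected region; (whole slice rotated 20° about Z — lengths, areas and connectivity unchanged). The result has 1 disconnected region.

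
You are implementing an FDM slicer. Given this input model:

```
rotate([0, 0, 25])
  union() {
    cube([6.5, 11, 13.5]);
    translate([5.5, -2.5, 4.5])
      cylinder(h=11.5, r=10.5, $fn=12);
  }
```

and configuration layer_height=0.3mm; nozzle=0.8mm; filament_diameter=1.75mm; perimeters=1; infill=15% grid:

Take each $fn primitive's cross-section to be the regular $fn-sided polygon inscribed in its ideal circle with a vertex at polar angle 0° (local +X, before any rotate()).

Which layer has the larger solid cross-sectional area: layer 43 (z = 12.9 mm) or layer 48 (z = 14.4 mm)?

Layer 43 (z = 12.9): the cube is present — its section is the full 6.5×11 rectangle (area 71.50 mm²); the r=10.5 cylinder at (5.5, -2.5) contributes a regular 12-gon of circumradius 10.5 (area = (12/2)·10.500²·sin(360°/12) = 330.75 mm²); Merging all regions: the regions partially overlap — summed areas 402.25 mm² minus the doubly-counted overlap 47.79 mm² gives 354.46 mm² — area = 354.46 mm²; (whole slice rotated 25° about Z — lengths, areas and connectivity unchanged). So its area = 354.46 mm². Layer 48 (z = 14.4): the cube does not reach this height (z outside [0, 13.5]); the cylinder at (5.5, -2.5): section is a regular 12-gon, circumradius r=10.5 (area = (12/2)·10.500²·sin(360°/12) = 330.75 mm²); Merging all regions: only the r=10.5 cylinder at (5.5, -2.5) is present, so the union is just that shape — area = 330.75 mm²; (rotated 25° about Z; rotation is an isometry so areas/perimeters/island counts are preserved). So its area = 330.75 mm². Layer 43 is larger (354.46 vs 330.75 mm²).

layer 43 (z = 12.9 mm)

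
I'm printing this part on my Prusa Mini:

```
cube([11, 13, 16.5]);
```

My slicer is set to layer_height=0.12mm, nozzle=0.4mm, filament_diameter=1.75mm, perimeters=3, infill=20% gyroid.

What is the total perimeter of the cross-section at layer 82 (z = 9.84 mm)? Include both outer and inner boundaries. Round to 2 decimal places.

At z = 9.84 mm: the 11×13 cube contributes its full rectangle (perimeter 48.00 mm). Overall, the cross-section is a single solid region. Total boundary length (outer) = 48.00 mm.

48.00 mm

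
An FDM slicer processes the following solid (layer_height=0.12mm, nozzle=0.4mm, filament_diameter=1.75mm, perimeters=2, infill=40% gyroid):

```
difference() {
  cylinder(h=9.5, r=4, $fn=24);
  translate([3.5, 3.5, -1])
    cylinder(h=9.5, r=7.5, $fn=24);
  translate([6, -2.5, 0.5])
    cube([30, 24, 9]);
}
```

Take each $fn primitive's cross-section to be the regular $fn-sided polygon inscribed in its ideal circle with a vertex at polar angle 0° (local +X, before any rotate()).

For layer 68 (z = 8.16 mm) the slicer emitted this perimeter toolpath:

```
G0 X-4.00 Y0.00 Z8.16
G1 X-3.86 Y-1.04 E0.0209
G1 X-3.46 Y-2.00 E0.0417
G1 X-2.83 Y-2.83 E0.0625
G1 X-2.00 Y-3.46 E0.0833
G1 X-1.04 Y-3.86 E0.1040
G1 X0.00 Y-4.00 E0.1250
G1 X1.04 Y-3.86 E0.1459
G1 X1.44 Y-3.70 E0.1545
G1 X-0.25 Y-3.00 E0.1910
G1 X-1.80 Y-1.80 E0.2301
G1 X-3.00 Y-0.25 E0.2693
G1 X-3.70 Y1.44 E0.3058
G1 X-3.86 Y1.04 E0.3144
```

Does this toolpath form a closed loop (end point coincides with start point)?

no

Start point (G0): (-4.00, 0.00). End point (last G1): the path does not return to the start — open.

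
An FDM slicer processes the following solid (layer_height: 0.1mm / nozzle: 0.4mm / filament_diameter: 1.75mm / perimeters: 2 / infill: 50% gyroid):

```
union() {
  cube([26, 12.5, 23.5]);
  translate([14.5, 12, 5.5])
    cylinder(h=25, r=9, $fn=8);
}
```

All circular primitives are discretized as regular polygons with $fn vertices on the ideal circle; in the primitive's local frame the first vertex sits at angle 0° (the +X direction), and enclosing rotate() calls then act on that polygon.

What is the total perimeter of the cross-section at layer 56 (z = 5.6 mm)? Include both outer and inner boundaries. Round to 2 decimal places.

At z = 5.6 mm: the cube is present — its section is the full 26×12.5 rectangle (perimeter 77.00 mm); the r=9 cylinder at (14.5, 12) contributes a regular 8-gon of circumradius 9 (perimeter = 2·8·9.000·sin(180°/8) = 55.11 mm); Taking the union: the regions partially overlap (shared area 123.45 mm²), so the edge portions inside another operand are dropped and the merged outline is re-measured after clipping — boundary = 85.89 mm. Overall, the cross-section is a single solid region. Total boundary length (outer) = 85.89 mm.

85.89 mm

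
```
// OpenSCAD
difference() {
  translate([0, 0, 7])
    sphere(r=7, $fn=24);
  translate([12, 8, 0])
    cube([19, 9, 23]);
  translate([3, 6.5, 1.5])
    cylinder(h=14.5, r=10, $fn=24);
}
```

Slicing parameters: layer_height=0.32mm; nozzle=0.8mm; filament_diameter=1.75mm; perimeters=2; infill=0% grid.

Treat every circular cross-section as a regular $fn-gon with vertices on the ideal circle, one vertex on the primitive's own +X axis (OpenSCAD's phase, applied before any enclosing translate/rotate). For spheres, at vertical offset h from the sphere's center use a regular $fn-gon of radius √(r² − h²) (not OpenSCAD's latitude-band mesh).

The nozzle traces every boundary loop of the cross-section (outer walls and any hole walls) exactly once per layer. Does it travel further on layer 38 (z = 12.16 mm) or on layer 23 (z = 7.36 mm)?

layer 23 (z = 7.36 mm)

Layer 38 (z = 12.16): the sphere: section is a regular 24-gon, circumradius = √(r²−h²) = √(7²−5.16²) = 4.730 (perimeter = 2·24·4.730·sin(180°/24) = 29.64 mm); the cube at (12, 8) (footprint 19×9) is included at this height (perimeter 56.00 mm); the r=10 cylinder at (3, 6.5) gives a regular 24-gon of circumradius 10 (constant along its height) (perimeter = 2·24·10.000·sin(180°/24) = 62.65 mm); Taking the first minus the rest: starting from the r=7 sphere, the 19×9 cube at (12, 8) misses the remaining region (no effect); the r=10 cylinder at (3, 6.5) partially overlaps it — only the 56.99 mm² overlap (of its 310.58 mm²) is removed, clipping the outline — boundary = 20.18 mm. So its perimeter = 20.18 mm. Layer 23 (z = 7.36): the sphere: section is a regular 24-gon, circumradius = √(r²−h²) = √(7²−0.36²) = 6.991 (perimeter = 2·24·6.991·sin(180°/24) = 43.80 mm); the 19×9 cube at (12, 8) contributes its full rectangle (perimeter 56.00 mm); the r=10 cylinder at (3, 6.5) contributes a regular 24-gon of circumradius 10 (perimeter = 2·24·10.000·sin(180°/24) = 62.65 mm); Taking the first minus the rest: starting from the r=7 sphere, the 19×9 cube at (12, 8) misses the remaining region (no effect); the r=10 cylinder at (3, 6.5) partially overlaps it — only the 102.32 mm² overlap (of its 310.58 mm²) is removed, clipping the outline — boundary = 37.46 mm. So its perimeter = 37.46 mm. Layer 23 is larger (37.46 vs 20.18 mm).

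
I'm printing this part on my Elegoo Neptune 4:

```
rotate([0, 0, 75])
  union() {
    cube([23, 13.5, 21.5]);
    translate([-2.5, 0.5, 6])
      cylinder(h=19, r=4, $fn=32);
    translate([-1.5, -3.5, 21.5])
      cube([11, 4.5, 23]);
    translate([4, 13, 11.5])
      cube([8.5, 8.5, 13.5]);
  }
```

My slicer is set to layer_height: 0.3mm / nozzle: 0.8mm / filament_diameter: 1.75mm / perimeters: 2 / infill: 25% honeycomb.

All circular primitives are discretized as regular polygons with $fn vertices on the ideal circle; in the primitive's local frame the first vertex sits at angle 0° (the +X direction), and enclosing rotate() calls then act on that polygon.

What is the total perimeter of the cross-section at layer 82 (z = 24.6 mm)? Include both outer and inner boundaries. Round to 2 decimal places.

At z = 24.6 mm: the cube is absent (z outside [0, 21.5]); the cylinder at (-2.5, 0.5): section is a regular 32-gon, circumradius r=4 (perimeter = 2·32·4.000·sin(180°/32) = 25.09 mm); the cube at (-1.5, -3.5) is present — its section is the full 11×4.5 rectangle (perimeter 31.00 mm); the cube at (4, 13) (footprint 8.5×8.5) is included at this height (perimeter 34.00 mm); Merging all regions: the regions partially overlap (shared area 10.03 mm²), so the edge portions inside another operand are dropped and the merged outline is re-measured after clipping — boundary = 77.02 mm; (whole slice rotated 75° about Z — lengths, areas and connectivity unchanged). Overall, the cross-section has 2 separate islands. Total boundary length (outer) = 77.02 mm.

77.02 mm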